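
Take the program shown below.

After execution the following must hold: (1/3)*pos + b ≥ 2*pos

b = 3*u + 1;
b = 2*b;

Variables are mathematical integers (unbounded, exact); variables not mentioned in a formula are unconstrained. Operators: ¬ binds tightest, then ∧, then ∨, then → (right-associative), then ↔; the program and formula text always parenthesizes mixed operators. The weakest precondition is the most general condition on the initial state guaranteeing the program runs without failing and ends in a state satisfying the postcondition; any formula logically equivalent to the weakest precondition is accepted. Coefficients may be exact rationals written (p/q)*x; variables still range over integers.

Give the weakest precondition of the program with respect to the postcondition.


Working backward. After the program, the postcondition (1/3)*pos + b ≥ 2*pos must hold; in canonical form it is b ≥ (5/3)*pos.
Before b := 2*b: 2*b ≥ (5/3)*pos
Before b := 3*u + 1: 6*u ≥ (5/3)*pos - 2
Answer: WP = 6*u ≥ (5/3)*pos - 2


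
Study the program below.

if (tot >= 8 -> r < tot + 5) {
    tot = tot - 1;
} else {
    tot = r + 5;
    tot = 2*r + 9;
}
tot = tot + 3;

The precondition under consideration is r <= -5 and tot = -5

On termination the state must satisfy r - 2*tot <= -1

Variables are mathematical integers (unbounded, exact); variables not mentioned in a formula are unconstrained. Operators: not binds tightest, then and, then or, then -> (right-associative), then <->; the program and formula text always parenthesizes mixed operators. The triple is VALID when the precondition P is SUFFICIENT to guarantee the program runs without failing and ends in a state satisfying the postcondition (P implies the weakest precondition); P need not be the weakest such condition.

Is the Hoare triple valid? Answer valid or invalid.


Working backward. After the program, the postcondition r - 2*tot <= -1 must hold; in canonical form it is r <= 2*tot - 1.
Before tot := tot + 3: r <= 2*tot + 5
Then branch requires r <= 2*tot + 3; else branch requires 3*r >= -23.
Before the if: ((tot >= 8 -> r < tot + 5) -> r <= 2*tot + 3) and ((not (tot >= 8 -> r < tot + 5)) -> 3*r >= -23)
The weakest precondition is ((tot >= 8 -> r < tot + 5) -> r <= 2*tot + 3) and ((not (tot >= 8 -> r < tot + 5)) -> 3*r >= -23).
Check whether r <= -5 and tot = -5 implies it.
Countermodel: at the initial state r = -6, tot = -5, the precondition holds but the weakest precondition fails.
Answer: invalid


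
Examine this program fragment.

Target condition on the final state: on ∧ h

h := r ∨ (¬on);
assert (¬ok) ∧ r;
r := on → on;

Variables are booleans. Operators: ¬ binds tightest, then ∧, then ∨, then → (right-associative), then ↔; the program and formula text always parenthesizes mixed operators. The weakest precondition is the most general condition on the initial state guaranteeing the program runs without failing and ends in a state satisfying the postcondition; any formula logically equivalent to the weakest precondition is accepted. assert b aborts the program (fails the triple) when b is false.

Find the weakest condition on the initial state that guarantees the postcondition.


Working backward. After the program, on ∧ h must hold.
Before r := on → on: on ∧ h
Before assert (¬ok) ∧ r: (¬ok) ∧ r ∧ on ∧ h
Before h := r ∨ (¬on): (¬ok) ∧ r ∧ on ∧ (r ∨ (¬on))
Answer: WP = (¬ok) ∧ r ∧ on ∧ (r ∨ (¬on))


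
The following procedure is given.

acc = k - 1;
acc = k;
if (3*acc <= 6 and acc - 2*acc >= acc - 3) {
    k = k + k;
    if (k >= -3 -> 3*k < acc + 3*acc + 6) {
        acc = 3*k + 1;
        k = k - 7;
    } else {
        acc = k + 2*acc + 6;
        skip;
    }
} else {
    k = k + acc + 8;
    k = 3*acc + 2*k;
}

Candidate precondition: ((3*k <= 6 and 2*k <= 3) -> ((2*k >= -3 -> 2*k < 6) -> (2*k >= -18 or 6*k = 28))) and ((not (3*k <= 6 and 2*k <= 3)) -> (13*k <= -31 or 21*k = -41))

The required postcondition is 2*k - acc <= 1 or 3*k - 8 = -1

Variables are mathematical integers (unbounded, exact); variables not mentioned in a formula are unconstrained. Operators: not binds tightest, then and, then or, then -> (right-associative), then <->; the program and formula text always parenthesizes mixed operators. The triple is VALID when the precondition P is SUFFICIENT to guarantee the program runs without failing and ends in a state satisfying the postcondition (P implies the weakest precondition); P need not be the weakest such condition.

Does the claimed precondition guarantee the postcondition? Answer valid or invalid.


Working backward. After the program, the postcondition 2*k - acc <= 1 or 3*k - 8 = -1 must hold; in canonical form it is 2*k <= acc + 1 or 3*k = 7.
Then branch requires ((2*k >= -3 -> 6*k < 4*acc + 6) -> (2*k >= -16 or 6*k = 28)) and ((not (2*k >= -3 -> 6*k < 4*acc + 6)) -> (2*k <= 2*acc + 7 or 6*k = 7)); else branch requires 9*acc + 4*k <= -31 or 15*acc + 6*k = -41.
Before the if: ((3*acc <= 6 and 2*acc <= 3) -> (((2*k >= -3 -> 6*k < 4*acc + 6) -> (2*k >= -16 or 6*k = 28)) and ((not (2*k >= -3 -> 6*k < 4*acc + 6)) -> (2*k <= 2*acc + 7 or 6*k = 7)))) and ((not (3*acc <= 6 and 2*acc <= 3)) -> (9*acc + 4*k <= -31 or 15*acc + 6*k = -41))
Before acc := k: ((3*k <= 6 and 2*k <= 3) -> ((2*k >= -3 -> 2*k < 6) -> (2*k >= -16 or 6*k = 28))) and ((not (3*k <= 6 and 2*k <= 3)) -> (13*k <= -31 or 21*k = -41))
Before acc := k - 1: ((3*k <= 6 and 2*k <= 3) -> ((2*k >= -3 -> 2*k < 6) -> (2*k >= -16 or 6*k = 28))) and ((not (3*k <= 6 and 2*k <= 3)) -> (13*k <= -31 or 21*k = -41))
The weakest precondition is ((3*k <= 6 and 2*k <= 3) -> ((2*k >= -3 -> 2*k < 6) -> (2*k >= -16 or 6*k = 28))) and ((not (3*k <= 6 and 2*k <= 3)) -> (13*k <= -31 or 21*k = -41)).
Check whether ((3*k <= 6 and 2*k <= 3) -> ((2*k >= -3 -> 2*k < 6) -> (2*k >= -18 or 6*k = 28))) and ((not (3*k <= 6 and 2*k <= 3)) -> (13*k <= -31 or 21*k = -41)) implies it.
Countermodel: at the initial state k = -9, the precondition holds but the weakest precondition fails.
Answer: invalid


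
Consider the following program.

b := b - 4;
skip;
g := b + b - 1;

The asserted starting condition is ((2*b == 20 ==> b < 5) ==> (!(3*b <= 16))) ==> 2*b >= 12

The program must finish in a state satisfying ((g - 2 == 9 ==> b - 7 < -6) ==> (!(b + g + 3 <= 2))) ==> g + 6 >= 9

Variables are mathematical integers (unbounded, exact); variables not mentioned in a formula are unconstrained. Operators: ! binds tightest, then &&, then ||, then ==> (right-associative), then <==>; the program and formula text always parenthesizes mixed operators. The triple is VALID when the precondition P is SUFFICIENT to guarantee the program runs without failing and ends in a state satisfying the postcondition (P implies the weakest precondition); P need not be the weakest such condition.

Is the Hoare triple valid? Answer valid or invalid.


Working backward. After the program, the postcondition ((g - 2 == 9 ==> b - 7 < -6) ==> (!(b + g + 3 <= 2))) ==> g + 6 >= 9 must hold; in canonical form it is ((g == 11 ==> b < 1) ==> (!(b + g <= -1))) ==> g >= 3.
Before g := b + b - 1: ((2*b == 12 ==> b < 1) ==> (!(3*b <= 0))) ==> 2*b >= 4
Before skip: ((2*b == 12 ==> b < 1) ==> (!(3*b <= 0))) ==> 2*b >= 4
Before b := b - 4: ((2*b == 20 ==> b < 5) ==> (!(3*b <= 12))) ==> 2*b >= 12
The weakest precondition is ((2*b == 20 ==> b < 5) ==> (!(3*b <= 12))) ==> 2*b >= 12.
Check whether ((2*b == 20 ==> b < 5) ==> (!(3*b <= 16))) ==> 2*b >= 12 implies it.
Countermodel: at the initial state b = 5, the precondition holds but the weakest precondition fails.
Answer: invalid


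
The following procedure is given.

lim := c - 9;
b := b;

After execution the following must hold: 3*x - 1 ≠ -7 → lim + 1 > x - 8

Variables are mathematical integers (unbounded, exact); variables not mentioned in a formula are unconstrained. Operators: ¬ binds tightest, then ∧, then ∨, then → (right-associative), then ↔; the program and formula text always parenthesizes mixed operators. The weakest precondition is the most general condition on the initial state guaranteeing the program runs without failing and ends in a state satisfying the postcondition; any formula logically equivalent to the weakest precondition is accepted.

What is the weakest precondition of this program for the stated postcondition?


Working backward. After the program, the postcondition 3*x - 1 ≠ -7 → lim + 1 > x - 8 must hold; in canonical form it is 3*x ≠ -6 → lim > x - 9.
Before b := b: 3*x ≠ -6 → lim > x - 9
Before lim := c - 9: 3*x ≠ -6 → c > x
Answer: WP = 3*x ≠ -6 → c > x


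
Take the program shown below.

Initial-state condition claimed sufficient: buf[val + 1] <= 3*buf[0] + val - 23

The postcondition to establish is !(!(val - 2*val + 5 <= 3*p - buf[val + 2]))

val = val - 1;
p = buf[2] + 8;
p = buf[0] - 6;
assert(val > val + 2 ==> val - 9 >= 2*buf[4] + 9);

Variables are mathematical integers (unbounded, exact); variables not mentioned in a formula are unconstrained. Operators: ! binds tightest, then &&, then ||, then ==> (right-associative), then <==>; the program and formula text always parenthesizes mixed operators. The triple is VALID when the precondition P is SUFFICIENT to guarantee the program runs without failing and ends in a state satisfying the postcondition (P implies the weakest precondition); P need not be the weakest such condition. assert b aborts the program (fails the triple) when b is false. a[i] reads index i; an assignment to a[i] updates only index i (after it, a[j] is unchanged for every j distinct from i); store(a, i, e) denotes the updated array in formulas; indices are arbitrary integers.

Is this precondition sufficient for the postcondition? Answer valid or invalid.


Working backward. After the program, the postcondition !(!(val - 2*val + 5 <= 3*p - buf[val + 2])) must hold; in canonical form it is buf[val + 2] <= 3*p + val - 5.
Before assert val > val + 2 ==> val - 9 >= 2*buf[4] + 9: buf[val + 2] <= 3*p + val - 5
Before p := buf[0] - 6: buf[val + 2] <= 3*buf[0] + val - 23
Before p := buf[2] + 8: buf[val + 2] <= 3*buf[0] + val - 23
Before val := val - 1: buf[val + 1] <= 3*buf[0] + val - 24
The weakest precondition is buf[val + 1] <= 3*buf[0] + val - 24.
Check whether buf[val + 1] <= 3*buf[0] + val - 23 implies it.
Countermodel: at the initial state buf = {[0] = 7047, [3] = 21120, elsewhere 7047}, val = 2, the precondition holds but the weakest precondition fails.
Answer: invalid


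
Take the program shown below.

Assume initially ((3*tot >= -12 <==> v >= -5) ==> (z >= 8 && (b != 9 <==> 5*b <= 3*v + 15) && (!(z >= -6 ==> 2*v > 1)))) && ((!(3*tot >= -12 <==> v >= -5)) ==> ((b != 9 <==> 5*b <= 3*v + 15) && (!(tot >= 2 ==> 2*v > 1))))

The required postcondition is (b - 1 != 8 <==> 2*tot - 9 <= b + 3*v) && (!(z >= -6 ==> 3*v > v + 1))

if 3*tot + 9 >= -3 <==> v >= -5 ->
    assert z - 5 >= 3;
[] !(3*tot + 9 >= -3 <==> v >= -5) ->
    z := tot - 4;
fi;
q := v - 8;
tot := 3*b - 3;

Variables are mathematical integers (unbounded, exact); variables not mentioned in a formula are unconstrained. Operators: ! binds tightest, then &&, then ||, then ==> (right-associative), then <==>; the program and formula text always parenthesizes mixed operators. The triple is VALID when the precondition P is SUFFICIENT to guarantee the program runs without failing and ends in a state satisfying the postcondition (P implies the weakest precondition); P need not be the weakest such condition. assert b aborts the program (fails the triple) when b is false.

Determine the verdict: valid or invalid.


Working backward. After the program, the postcondition (b - 1 != 8 <==> 2*tot - 9 <= b + 3*v) && (!(z >= -6 ==> 3*v > v + 1)) must hold; in canonical form it is (b != 9 <==> 2*tot <= b + 3*v + 9) && (!(z >= -6 ==> 2*v > 1)).
Before tot := 3*b - 3: (b != 9 <==> 5*b <= 3*v + 15) && (!(z >= -6 ==> 2*v > 1))
Before q := v - 8: (b != 9 <==> 5*b <= 3*v + 15) && (!(z >= -6 ==> 2*v > 1))
Then branch requires z >= 8 && (b != 9 <==> 5*b <= 3*v + 15) && (!(z >= -6 ==> 2*v > 1)); else branch requires (b != 9 <==> 5*b <= 3*v + 15) && (!(tot >= -2 ==> 2*v > 1)).
Before the if: ((3*tot >= -12 <==> v >= -5) ==> (z >= 8 && (b != 9 <==> 5*b <= 3*v + 15) && (!(z >= -6 ==> 2*v > 1)))) && ((!(3*tot >= -12 <==> v >= -5)) ==> ((b != 9 <==> 5*b <= 3*v + 15) && (!(tot >= -2 ==> 2*v > 1))))
The weakest precondition is ((3*tot >= -12 <==> v >= -5) ==> (z >= 8 && (b != 9 <==> 5*b <= 3*v + 15) && (!(z >= -6 ==> 2*v > 1)))) && ((!(3*tot >= -12 <==> v >= -5)) ==> ((b != 9 <==> 5*b <= 3*v + 15) && (!(tot >= -2 ==> 2*v > 1)))).
Check whether ((3*tot >= -12 <==> v >= -5) ==> (z >= 8 && (b != 9 <==> 5*b <= 3*v + 15) && (!(z >= -6 ==> 2*v > 1)))) && ((!(3*tot >= -12 <==> v >= -5)) ==> ((b != 9 <==> 5*b <= 3*v + 15) && (!(tot >= 2 ==> 2*v > 1)))) implies it.
Every state satisfying the precondition satisfies the weakest precondition: the implication holds.
Answer: valid


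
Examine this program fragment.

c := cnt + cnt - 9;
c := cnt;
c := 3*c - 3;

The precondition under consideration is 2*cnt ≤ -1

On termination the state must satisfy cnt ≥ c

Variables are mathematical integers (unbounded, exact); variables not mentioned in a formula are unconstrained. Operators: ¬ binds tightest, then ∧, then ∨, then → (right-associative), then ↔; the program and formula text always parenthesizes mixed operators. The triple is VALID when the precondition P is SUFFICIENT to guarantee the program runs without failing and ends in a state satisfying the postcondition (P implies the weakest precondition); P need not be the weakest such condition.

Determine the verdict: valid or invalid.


Working backward. After the program, cnt ≥ c must hold.
Before c := 3*c - 3: cnt ≥ 3*c - 3
Before c := cnt: 2*cnt ≤ 3
Before c := cnt + cnt - 9: 2*cnt ≤ 3
The weakest precondition is 2*cnt ≤ 3.
Check whether 2*cnt ≤ -1 implies it.
Every state satisfying the precondition satisfies the weakest precondition: the implication holds.
Answer: valid


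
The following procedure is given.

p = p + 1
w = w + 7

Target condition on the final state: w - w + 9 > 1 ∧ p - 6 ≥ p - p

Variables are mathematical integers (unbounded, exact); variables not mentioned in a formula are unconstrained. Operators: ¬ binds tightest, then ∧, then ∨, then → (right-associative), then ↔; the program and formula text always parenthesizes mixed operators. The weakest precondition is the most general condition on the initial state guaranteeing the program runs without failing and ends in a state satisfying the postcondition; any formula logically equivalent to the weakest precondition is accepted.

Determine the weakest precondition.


Working backward. After the program, the postcondition w - w + 9 > 1 ∧ p - 6 ≥ p - p must hold; in canonical form it is p ≥ 6.
Before w := w + 7: p ≥ 6
Before p := p + 1: p ≥ 5
Answer: WP = p ≥ 5


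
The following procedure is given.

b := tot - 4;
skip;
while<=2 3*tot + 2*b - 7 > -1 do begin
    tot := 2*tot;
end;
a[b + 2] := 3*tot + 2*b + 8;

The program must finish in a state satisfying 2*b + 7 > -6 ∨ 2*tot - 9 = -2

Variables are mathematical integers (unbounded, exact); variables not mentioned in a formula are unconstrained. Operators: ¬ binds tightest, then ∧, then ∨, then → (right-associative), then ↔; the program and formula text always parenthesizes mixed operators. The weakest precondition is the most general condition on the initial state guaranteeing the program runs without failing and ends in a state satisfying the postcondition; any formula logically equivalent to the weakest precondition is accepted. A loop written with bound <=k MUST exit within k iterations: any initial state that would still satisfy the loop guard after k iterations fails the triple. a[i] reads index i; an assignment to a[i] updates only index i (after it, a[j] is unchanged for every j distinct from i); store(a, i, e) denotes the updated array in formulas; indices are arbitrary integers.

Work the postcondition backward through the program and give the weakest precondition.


Working backward. After the program, the postcondition 2*b + 7 > -6 ∨ 2*tot - 9 = -2 must hold; in canonical form it is 2*b > -13 ∨ 2*tot = 7.
Before a[b + 2] := 3*tot + 2*b + 8: 2*b > -13 ∨ 2*tot = 7
Before the loop (bound <=2), unroll the exhaustion recursion (WP_0 = exit-now case; WP_j = one more guarded iteration, up to j = 2):
  WP_0: (¬(2*b + 3*tot > 6)) ∧ (2*b > -13 ∨ 2*tot = 7)
  WP_1: (2*b + 3*tot > 6 → ((¬(2*b + 6*tot > 6)) ∧ (2*b > -13 ∨ 4*tot = 7))) ∧ ((¬(2*b + 3*tot > 6)) → (2*b > -13 ∨ 2*tot = 7))
  WP_2: (2*b + 3*tot > 6 → ((2*b + 6*tot > 6 → ((¬(2*b + 12*tot > 6)) ∧ (2*b > -13 ∨ 8*tot = 7))) ∧ ((¬(2*b + 6*tot > 6)) → (2*b > -13 ∨ 4*tot = 7)))) ∧ ((¬(2*b + 3*tot > 6)) → (2*b > -13 ∨ 2*tot = 7))
So before the loop: (2*b + 3*tot > 6 → ((2*b + 6*tot > 6 → ((¬(2*b + 12*tot > 6)) ∧ (2*b > -13 ∨ 8*tot = 7))) ∧ ((¬(2*b + 6*tot > 6)) → (2*b > -13 ∨ 4*tot = 7)))) ∧ ((¬(2*b + 3*tot > 6)) → (2*b > -13 ∨ 2*tot = 7))
Before skip: (2*b + 3*tot > 6 → ((2*b + 6*tot > 6 → ((¬(2*b + 12*tot > 6)) ∧ (2*b > -13 ∨ 8*tot = 7))) ∧ ((¬(2*b + 6*tot > 6)) → (2*b > -13 ∨ 4*tot = 7)))) ∧ ((¬(2*b + 3*tot > 6)) → (2*b > -13 ∨ 2*tot = 7))
Before b := tot - 4: (5*tot > 14 → ((8*tot > 14 → ((¬(14*tot > 14)) ∧ (2*tot > -5 ∨ 8*tot = 7))) ∧ ((¬(8*tot > 14)) → (2*tot > -5 ∨ 4*tot = 7)))) ∧ ((¬(5*tot > 14)) → (2*tot > -5 ∨ 2*tot = 7))
Answer: WP = (5*tot > 14 → ((8*tot > 14 → ((¬(14*tot > 14)) ∧ (2*tot > -5 ∨ 8*tot = 7))) ∧ ((¬(8*tot > 14)) → (2*tot > -5 ∨ 4*tot = 7)))) ∧ ((¬(5*tot > 14)) → (2*tot > -5 ∨ 2*tot = 7))


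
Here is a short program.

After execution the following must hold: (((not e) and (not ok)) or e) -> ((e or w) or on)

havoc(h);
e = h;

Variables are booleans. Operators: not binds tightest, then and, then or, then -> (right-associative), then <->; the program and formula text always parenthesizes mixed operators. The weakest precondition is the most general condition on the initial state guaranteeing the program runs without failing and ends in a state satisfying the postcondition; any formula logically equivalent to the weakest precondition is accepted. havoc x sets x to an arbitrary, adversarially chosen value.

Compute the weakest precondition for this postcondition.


Working backward. After the program, the postcondition (((not e) and (not ok)) or e) -> ((e or w) or on) must hold; in canonical form it is (((not e) and (not ok)) or e) -> (e or w or on).
Before e := h: (((not h) and (not ok)) or h) -> (h or w or on)
Before havoc h: (not ok) -> (w or on)
Answer: WP = (not ok) -> (w or on)


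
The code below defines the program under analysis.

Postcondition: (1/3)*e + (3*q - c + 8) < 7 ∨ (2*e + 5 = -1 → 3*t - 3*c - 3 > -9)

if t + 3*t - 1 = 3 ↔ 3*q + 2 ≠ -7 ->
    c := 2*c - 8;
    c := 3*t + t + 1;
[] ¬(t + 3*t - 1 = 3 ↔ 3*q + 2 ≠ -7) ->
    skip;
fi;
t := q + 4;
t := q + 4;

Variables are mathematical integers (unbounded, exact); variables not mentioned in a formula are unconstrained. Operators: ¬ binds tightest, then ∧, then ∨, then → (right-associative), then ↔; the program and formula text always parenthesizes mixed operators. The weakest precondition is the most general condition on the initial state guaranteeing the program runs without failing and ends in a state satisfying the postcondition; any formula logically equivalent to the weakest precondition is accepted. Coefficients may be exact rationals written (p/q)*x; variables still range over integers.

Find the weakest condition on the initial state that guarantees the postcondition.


Working backward. After the program, the postcondition (1/3)*e + (3*q - c + 8) < 7 ∨ (2*e + 5 = -1 → 3*t - 3*c - 3 > -9) must hold; in canonical form it is (1/3)*e + 3*q < c - 1 ∨ (2*e = -6 → 3*t > 3*c - 6).
Before t := q + 4: (1/3)*e + 3*q < c - 1 ∨ (2*e = -6 → 3*q > 3*c - 18)
Before t := q + 4: (1/3)*e + 3*q < c - 1 ∨ (2*e = -6 → 3*q > 3*c - 18)
Then branch requires (1/3)*e + 3*q < 4*t ∨ (2*e = -6 → 3*q > 12*t - 15); else branch requires (1/3)*e + 3*q < c - 1 ∨ (2*e = -6 → 3*q > 3*c - 18).
Before the if: ((4*t = 4 ↔ 3*q ≠ -9) → ((1/3)*e + 3*q < 4*t ∨ (2*e = -6 → 3*q > 12*t - 15))) ∧ ((¬(4*t = 4 ↔ 3*q ≠ -9)) → ((1/3)*e + 3*q < c - 1 ∨ (2*e = -6 → 3*q > 3*c - 18)))
Answer: WP = ((4*t = 4 ↔ 3*q ≠ -9) → ((1/3)*e + 3*q < 4*t ∨ (2*e = -6 → 3*q > 12*t - 15))) ∧ ((¬(4*t = 4 ↔ 3*q ≠ -9)) → ((1/3)*e + 3*q < c - 1 ∨ (2*e = -6 → 3*q > 3*c - 18)))


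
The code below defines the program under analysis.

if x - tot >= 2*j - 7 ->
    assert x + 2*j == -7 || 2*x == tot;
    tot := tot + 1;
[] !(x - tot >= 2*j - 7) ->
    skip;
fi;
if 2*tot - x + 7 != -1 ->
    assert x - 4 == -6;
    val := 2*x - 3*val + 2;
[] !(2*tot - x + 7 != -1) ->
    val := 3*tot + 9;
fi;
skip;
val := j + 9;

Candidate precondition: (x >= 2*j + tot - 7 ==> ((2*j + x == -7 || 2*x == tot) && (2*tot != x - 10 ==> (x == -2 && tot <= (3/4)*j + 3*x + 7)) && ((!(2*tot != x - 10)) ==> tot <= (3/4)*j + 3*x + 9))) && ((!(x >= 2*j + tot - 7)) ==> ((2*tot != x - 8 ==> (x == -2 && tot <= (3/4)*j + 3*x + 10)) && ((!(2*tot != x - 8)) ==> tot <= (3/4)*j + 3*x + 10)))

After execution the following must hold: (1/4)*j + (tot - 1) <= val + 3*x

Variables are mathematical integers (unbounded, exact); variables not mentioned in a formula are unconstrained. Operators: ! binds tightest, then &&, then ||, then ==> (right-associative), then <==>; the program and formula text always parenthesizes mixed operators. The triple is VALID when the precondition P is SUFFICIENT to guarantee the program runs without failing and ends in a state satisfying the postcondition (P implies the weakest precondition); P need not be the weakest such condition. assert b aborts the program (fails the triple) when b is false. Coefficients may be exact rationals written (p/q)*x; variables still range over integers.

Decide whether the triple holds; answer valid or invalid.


Working backward. After the program, the postcondition (1/4)*j + (tot - 1) <= val + 3*x must hold; in canonical form it is (1/4)*j + tot <= val + 3*x + 1.
Before val := j + 9: tot <= (3/4)*j + 3*x + 10
Before skip: tot <= (3/4)*j + 3*x + 10
Then branch requires x == -2 && tot <= (3/4)*j + 3*x + 10; else branch requires tot <= (3/4)*j + 3*x + 10.
Before the if: (2*tot != x - 8 ==> (x == -2 && tot <= (3/4)*j + 3*x + 10)) && ((!(2*tot != x - 8)) ==> tot <= (3/4)*j + 3*x + 10)
Then branch requires (2*j + x == -7 || 2*x == tot) && (2*tot != x - 10 ==> (x == -2 && tot <= (3/4)*j + 3*x + 9)) && ((!(2*tot != x - 10)) ==> tot <= (3/4)*j + 3*x + 9); else branch requires (2*tot != x - 8 ==> (x == -2 && tot <= (3/4)*j + 3*x + 10)) && ((!(2*tot != x - 8)) ==> tot <= (3/4)*j + 3*x + 10).
Before the if: (x >= 2*j + tot - 7 ==> ((2*j + x == -7 || 2*x == tot) && (2*tot != x - 10 ==> (x == -2 && tot <= (3/4)*j + 3*x + 9)) && ((!(2*tot != x - 10)) ==> tot <= (3/4)*j + 3*x + 9))) && ((!(x >= 2*j + tot - 7)) ==> ((2*tot != x - 8 ==> (x == -2 && tot <= (3/4)*j + 3*x + 10)) && ((!(2*tot != x - 8)) ==> tot <= (3/4)*j + 3*x + 10)))
The weakest precondition is (x >= 2*j + tot - 7 ==> ((2*j + x == -7 || 2*x == tot) && (2*tot != x - 10 ==> (x == -2 && tot <= (3/4)*j + 3*x + 9)) && ((!(2*tot != x - 10)) ==> tot <= (3/4)*j + 3*x + 9))) && ((!(x >= 2*j + tot - 7)) ==> ((2*tot != x - 8 ==> (x == -2 && tot <= (3/4)*j + 3*x + 10)) && ((!(2*tot != x - 8)) ==> tot <= (3/4)*j + 3*x + 10))).
Check whether (x >= 2*j + tot - 7 ==> ((2*j + x == -7 || 2*x == tot) && (2*tot != x - 10 ==> (x == -2 && tot <= (3/4)*j + 3*x + 7)) && ((!(2*tot != x - 10)) ==> tot <= (3/4)*j + 3*x + 9))) && ((!(x >= 2*j + tot - 7)) ==> ((2*tot != x - 8 ==> (x == -2 && tot <= (3/4)*j + 3*x + 10)) && ((!(2*tot != x - 8)) ==> tot <= (3/4)*j + 3*x + 10))) implies it.
Every state satisfying the precondition satisfies the weakest precondition: the implication holds.
Answer: valid


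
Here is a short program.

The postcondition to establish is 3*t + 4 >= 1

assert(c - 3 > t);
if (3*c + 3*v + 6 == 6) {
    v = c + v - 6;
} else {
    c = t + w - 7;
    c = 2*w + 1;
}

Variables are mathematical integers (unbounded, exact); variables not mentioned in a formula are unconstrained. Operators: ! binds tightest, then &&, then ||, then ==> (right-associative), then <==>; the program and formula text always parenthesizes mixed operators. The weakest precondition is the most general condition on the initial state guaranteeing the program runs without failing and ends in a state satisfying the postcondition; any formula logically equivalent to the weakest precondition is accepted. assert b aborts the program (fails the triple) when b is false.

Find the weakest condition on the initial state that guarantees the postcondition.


Working backward. After the program, the postcondition 3*t + 4 >= 1 must hold; in canonical form it is 3*t >= -3.
Then branch requires 3*t >= -3; else branch requires 3*t >= -3.
Before the if: (3*c + 3*v == 0 ==> 3*t >= -3) && ((!(3*c + 3*v == 0)) ==> 3*t >= -3)
Before assert c - 3 > t: c > t + 3 && (3*c + 3*v == 0 ==> 3*t >= -3) && ((!(3*c + 3*v == 0)) ==> 3*t >= -3)
Answer: WP = c > t + 3 && (3*c + 3*v == 0 ==> 3*t >= -3) && ((!(3*c + 3*v == 0)) ==> 3*t >= -3)


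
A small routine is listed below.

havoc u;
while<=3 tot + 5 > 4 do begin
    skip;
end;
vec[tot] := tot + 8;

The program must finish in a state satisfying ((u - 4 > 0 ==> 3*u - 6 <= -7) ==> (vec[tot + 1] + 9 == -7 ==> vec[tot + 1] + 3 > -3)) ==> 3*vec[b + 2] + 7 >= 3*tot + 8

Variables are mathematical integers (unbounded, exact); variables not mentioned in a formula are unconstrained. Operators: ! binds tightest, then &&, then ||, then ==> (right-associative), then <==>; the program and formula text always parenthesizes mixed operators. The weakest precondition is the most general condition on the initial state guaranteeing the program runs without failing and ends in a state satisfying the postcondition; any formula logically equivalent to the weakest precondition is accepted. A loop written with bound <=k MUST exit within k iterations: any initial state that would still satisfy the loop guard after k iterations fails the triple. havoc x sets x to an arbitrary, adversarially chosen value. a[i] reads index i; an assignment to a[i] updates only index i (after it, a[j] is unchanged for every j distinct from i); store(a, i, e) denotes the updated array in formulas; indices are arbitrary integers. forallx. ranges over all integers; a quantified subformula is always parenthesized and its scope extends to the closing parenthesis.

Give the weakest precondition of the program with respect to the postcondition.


Working backward. After the program, the postcondition ((u - 4 > 0 ==> 3*u - 6 <= -7) ==> (vec[tot + 1] + 9 == -7 ==> vec[tot + 1] + 3 > -3)) ==> 3*vec[b + 2] + 7 >= 3*tot + 8 must hold; in canonical form it is ((u > 4 ==> 3*u <= -1) ==> (vec[tot + 1] == -16 ==> vec[tot + 1] > -6)) ==> 3*vec[b + 2] >= 3*tot + 1.
Before vec[tot] := tot + 8: ((u > 4 ==> 3*u <= -1) ==> (store(vec, tot, tot + 8)[tot + 1] == -16 ==> store(vec, tot, tot + 8)[tot + 1] > -6)) ==> 3*store(vec, tot, tot + 8)[b + 2] >= 3*tot + 1
Before the loop (bound <=3), unroll the exhaustion recursion (WP_0 = exit-now case; WP_j = one more guarded iteration, up to j = 3):
  WP_0: (!(tot > -1)) && (((u > 4 ==> 3*u <= -1) ==> (store(vec, tot, tot + 8)[tot + 1] == -16 ==> store(vec, tot, tot + 8)[tot + 1] > -6)) ==> 3*store(vec, tot, tot + 8)[b + 2] >= 3*tot + 1)
  WP_1: (tot > -1 ==> ((!(tot > -1)) && (((u > 4 ==> 3*u <= -1) ==> (store(vec, tot, tot + 8)[tot + 1] == -16 ==> store(vec, tot, tot + 8)[tot + 1] > -6)) ==> 3*store(vec, tot, tot + 8)[b + 2] >= 3*tot + 1))) && ((!(tot > -1)) ==> (((u > 4 ==> 3*u <= -1) ==> (store(vec, tot, tot + 8)[tot + 1] == -16 ==> store(vec, tot, tot + 8)[tot + 1] > -6)) ==> 3*store(vec, tot, tot + 8)[b + 2] >= 3*tot + 1))
  WP_2: (tot > -1 ==> ((tot > -1 ==> ((!(tot > -1)) && (((u > 4 ==> 3*u <= -1) ==> (store(vec, tot, tot + 8)[tot + 1] == -16 ==> store(vec, tot, tot + 8)[tot + 1] > -6)) ==> 3*store(vec, tot, tot + 8)[b + 2] >= 3*tot + 1))) && ((!(tot > -1)) ==> (((u > 4 ==> 3*u <= -1) ==> (store(vec, tot, tot + 8)[tot + 1] == -16 ==> store(vec, tot, tot + 8)[tot + 1] > -6)) ==> 3*store(vec, tot, tot + 8)[b + 2] >= 3*tot + 1)))) && ((!(tot > -1)) ==> (((u > 4 ==> 3*u <= -1) ==> (store(vec, tot, tot + 8)[tot + 1] == -16 ==> store(vec, tot, tot + 8)[tot + 1] > -6)) ==> 3*store(vec, tot, tot + 8)[b + 2] >= 3*tot + 1))
  WP_3: (tot > -1 ==> ((tot > -1 ==> ((tot > -1 ==> ((!(tot > -1)) && (((u > 4 ==> 3*u <= -1) ==> (store(vec, tot, tot + 8)[tot + 1] == -16 ==> store(vec, tot, tot + 8)[tot + 1] > -6)) ==> 3*store(vec, tot, tot + 8)[b + 2] >= 3*tot + 1))) && ((!(tot > -1)) ==> (((u > 4 ==> 3*u <= -1) ==> (store(vec, tot, tot + 8)[tot + 1] == -16 ==> store(vec, tot, tot + 8)[tot + 1] > -6)) ==> 3*store(vec, tot, tot + 8)[b + 2] >= 3*tot + 1)))) && ((!(tot > -1)) ==> (((u > 4 ==> 3*u <= -1) ==> (store(vec, tot, tot + 8)[tot + 1] == -16 ==> store(vec, tot, tot + 8)[tot + 1] > -6)) ==> 3*store(vec, tot, tot + 8)[b + 2] >= 3*tot + 1)))) && ((!(tot > -1)) ==> (((u > 4 ==> 3*u <= -1) ==> (store(vec, tot, tot + 8)[tot + 1] == -16 ==> store(vec, tot, tot + 8)[tot + 1] > -6)) ==> 3*store(vec, tot, tot + 8)[b + 2] >= 3*tot + 1))
So before the loop: (tot > -1 ==> ((tot > -1 ==> ((tot > -1 ==> ((!(tot > -1)) && (((u > 4 ==> 3*u <= -1) ==> (store(vec, tot, tot + 8)[tot + 1] == -16 ==> store(vec, tot, tot + 8)[tot + 1] > -6)) ==> 3*store(vec, tot, tot + 8)[b + 2] >= 3*tot + 1))) && ((!(tot > -1)) ==> (((u > 4 ==> 3*u <= -1) ==> (store(vec, tot, tot + 8)[tot + 1] == -16 ==> store(vec, tot, tot + 8)[tot + 1] > -6)) ==> 3*store(vec, tot, tot + 8)[b + 2] >= 3*tot + 1)))) && ((!(tot > -1)) ==> (((u > 4 ==> 3*u <= -1) ==> (store(vec, tot, tot + 8)[tot + 1] == -16 ==> store(vec, tot, tot + 8)[tot + 1] > -6)) ==> 3*store(vec, tot, tot + 8)[b + 2] >= 3*tot + 1)))) && ((!(tot > -1)) ==> (((u > 4 ==> 3*u <= -1) ==> (store(vec, tot, tot + 8)[tot + 1] == -16 ==> store(vec, tot, tot + 8)[tot + 1] > -6)) ==> 3*store(vec, tot, tot + 8)[b + 2] >= 3*tot + 1))
Before havoc u: forall u_1. ((tot > -1 ==> ((tot > -1 ==> ((tot > -1 ==> ((!(tot > -1)) && (((u_1 > 4 ==> 3*u_1 <= -1) ==> (store(vec, tot, tot + 8)[tot + 1] == -16 ==> store(vec, tot, tot + 8)[tot + 1] > -6)) ==> 3*store(vec, tot, tot + 8)[b + 2] >= 3*tot + 1))) && ((!(tot > -1)) ==> (((u_1 > 4 ==> 3*u_1 <= -1) ==> (store(vec, tot, tot + 8)[tot + 1] == -16 ==> store(vec, tot, tot + 8)[tot + 1] > -6)) ==> 3*store(vec, tot, tot + 8)[b + 2] >= 3*tot + 1)))) && ((!(tot > -1)) ==> (((u_1 > 4 ==> 3*u_1 <= -1) ==> (store(vec, tot, tot + 8)[tot + 1] == -16 ==> store(vec, tot, tot + 8)[tot + 1] > -6)) ==> 3*store(vec, tot, tot + 8)[b + 2] >= 3*tot + 1)))) && ((!(tot > -1)) ==> (((u_1 > 4 ==> 3*u_1 <= -1) ==> (store(vec, tot, tot + 8)[tot + 1] == -16 ==> store(vec, tot, tot + 8)[tot + 1] > -6)) ==> 3*store(vec, tot, tot + 8)[b + 2] >= 3*tot + 1)))
Answer: WP = forall u_1. ((tot > -1 ==> ((tot > -1 ==> ((tot > -1 ==> ((!(tot > -1)) && (((u_1 > 4 ==> 3*u_1 <= -1) ==> (store(vec, tot, tot + 8)[tot + 1] == -16 ==> store(vec, tot, tot + 8)[tot + 1] > -6)) ==> 3*store(vec, tot, tot + 8)[b + 2] >= 3*tot + 1))) && ((!(tot > -1)) ==> (((u_1 > 4 ==> 3*u_1 <= -1) ==> (store(vec, tot, tot + 8)[tot + 1] == -16 ==> store(vec, tot, tot + 8)[tot + 1] > -6)) ==> 3*store(vec, tot, tot + 8)[b + 2] >= 3*tot + 1)))) && ((!(tot > -1)) ==> (((u_1 > 4 ==> 3*u_1 <= -1) ==> (store(vec, tot, tot + 8)[tot + 1] == -16 ==> store(vec, tot, tot + 8)[tot + 1] > -6)) ==> 3*store(vec, tot, tot + 8)[b + 2] >= 3*tot + 1)))) && ((!(tot > -1)) ==> (((u_1 > 4 ==> 3*u_1 <= -1) ==> (store(vec, tot, tot + 8)[tot + 1] == -16 ==> store(vec, tot, tot + 8)[tot + 1] > -6)) ==> 3*store(vec, tot, tot + 8)[b + 2] >= 3*tot + 1)))


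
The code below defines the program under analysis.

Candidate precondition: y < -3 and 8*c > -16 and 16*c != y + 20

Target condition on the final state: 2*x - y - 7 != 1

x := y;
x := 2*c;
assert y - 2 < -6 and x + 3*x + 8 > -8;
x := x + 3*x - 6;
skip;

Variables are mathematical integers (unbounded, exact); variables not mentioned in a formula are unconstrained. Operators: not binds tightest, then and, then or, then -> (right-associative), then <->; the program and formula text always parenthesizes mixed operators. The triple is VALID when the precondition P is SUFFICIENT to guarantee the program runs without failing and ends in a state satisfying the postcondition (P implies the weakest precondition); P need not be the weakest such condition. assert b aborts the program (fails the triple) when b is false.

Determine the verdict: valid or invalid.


Working backward. After the program, the postcondition 2*x - y - 7 != 1 must hold; in canonical form it is 2*x != y + 8.
Before skip: 2*x != y + 8
Before x := x + 3*x - 6: 8*x != y + 20
Before assert y - 2 < -6 and x + 3*x + 8 > -8: y < -4 and 4*x > -16 and 8*x != y + 20
Before x := 2*c: y < -4 and 8*c > -16 and 16*c != y + 20
Before x := y: y < -4 and 8*c > -16 and 16*c != y + 20
The weakest precondition is y < -4 and 8*c > -16 and 16*c != y + 20.
Check whether y < -3 and 8*c > -16 and 16*c != y + 20 implies it.
Countermodel: at the initial state c = 0, y = -4, the precondition holds but the weakest precondition fails.
Answer: invalid


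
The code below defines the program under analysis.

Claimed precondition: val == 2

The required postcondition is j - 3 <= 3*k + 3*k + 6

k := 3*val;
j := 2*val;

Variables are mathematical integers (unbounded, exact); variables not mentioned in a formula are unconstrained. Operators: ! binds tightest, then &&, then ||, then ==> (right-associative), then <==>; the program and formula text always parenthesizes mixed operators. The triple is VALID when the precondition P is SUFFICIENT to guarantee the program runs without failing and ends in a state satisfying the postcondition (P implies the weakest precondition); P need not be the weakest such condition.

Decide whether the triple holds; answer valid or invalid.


Working backward. After the program, the postcondition j - 3 <= 3*k + 3*k + 6 must hold; in canonical form it is j <= 6*k + 9.
Before j := 2*val: 2*val <= 6*k + 9
Before k := 3*val: 16*val >= -9
The weakest precondition is 16*val >= -9.
Check whether val == 2 implies it.
Every state satisfying the precondition satisfies the weakest precondition: the implication holds.
Answer: valid


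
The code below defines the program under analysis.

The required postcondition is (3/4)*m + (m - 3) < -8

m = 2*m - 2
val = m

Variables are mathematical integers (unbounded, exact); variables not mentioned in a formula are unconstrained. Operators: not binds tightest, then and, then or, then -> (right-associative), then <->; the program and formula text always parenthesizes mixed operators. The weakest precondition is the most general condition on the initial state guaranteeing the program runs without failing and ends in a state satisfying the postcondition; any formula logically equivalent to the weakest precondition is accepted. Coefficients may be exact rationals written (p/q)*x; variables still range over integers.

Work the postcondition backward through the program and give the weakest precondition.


Working backward. After the program, the postcondition (3/4)*m + (m - 3) < -8 must hold; in canonical form it is (7/4)*m < -5.
Before val := m: (7/4)*m < -5
Before m := 2*m - 2: (7/2)*m < -3/2
Answer: WP = (7/2)*m < -3/2


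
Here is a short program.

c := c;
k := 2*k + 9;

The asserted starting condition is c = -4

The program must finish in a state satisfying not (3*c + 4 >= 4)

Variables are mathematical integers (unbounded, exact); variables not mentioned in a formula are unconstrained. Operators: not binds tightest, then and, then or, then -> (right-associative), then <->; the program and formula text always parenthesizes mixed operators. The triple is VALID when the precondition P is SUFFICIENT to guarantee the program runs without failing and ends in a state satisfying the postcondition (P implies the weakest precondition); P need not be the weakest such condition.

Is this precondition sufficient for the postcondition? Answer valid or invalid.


Working backward. After the program, the postcondition not (3*c + 4 >= 4) must hold; in canonical form it is not (3*c >= 0).
Before k := 2*k + 9: not (3*c >= 0)
Before c := c: not (3*c >= 0)
The weakest precondition is not (3*c >= 0).
Check whether c = -4 implies it.
Every state satisfying the precondition satisfies the weakest precondition: the implication holds.
Answer: valid


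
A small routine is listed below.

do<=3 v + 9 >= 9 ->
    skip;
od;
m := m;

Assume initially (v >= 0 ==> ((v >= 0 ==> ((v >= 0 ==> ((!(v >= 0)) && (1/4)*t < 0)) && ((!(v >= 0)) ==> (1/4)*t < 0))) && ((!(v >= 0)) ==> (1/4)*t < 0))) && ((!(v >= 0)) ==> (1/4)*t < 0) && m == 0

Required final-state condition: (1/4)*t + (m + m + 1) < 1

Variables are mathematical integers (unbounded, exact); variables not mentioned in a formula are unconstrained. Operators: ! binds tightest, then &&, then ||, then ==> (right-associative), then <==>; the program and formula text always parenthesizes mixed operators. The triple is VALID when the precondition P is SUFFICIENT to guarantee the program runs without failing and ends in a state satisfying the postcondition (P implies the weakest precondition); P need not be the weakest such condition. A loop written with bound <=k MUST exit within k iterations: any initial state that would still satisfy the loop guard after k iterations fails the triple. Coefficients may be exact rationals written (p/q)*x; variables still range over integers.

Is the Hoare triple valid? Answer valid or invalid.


Working backward. After the program, the postcondition (1/4)*t + (m + m + 1) < 1 must hold; in canonical form it is 2*m + (1/4)*t < 0.
Before m := m: 2*m + (1/4)*t < 0
Before the loop (bound <=3), unroll the exhaustion recursion (WP_0 = exit-now case; WP_j = one more guarded iteration, up to j = 3):
  WP_0: (!(v >= 0)) && 2*m + (1/4)*t < 0
  WP_1: (v >= 0 ==> ((!(v >= 0)) && 2*m + (1/4)*t < 0)) && ((!(v >= 0)) ==> 2*m + (1/4)*t < 0)
  WP_2: (v >= 0 ==> ((v >= 0 ==> ((!(v >= 0)) && 2*m + (1/4)*t < 0)) && ((!(v >= 0)) ==> 2*m + (1/4)*t < 0))) && ((!(v >= 0)) ==> 2*m + (1/4)*t < 0)
  WP_3: (v >= 0 ==> ((v >= 0 ==> ((v >= 0 ==> ((!(v >= 0)) && 2*m + (1/4)*t < 0)) && ((!(v >= 0)) ==> 2*m + (1/4)*t < 0))) && ((!(v >= 0)) ==> 2*m + (1/4)*t < 0))) && ((!(v >= 0)) ==> 2*m + (1/4)*t < 0)
So before the loop: (v >= 0 ==> ((v >= 0 ==> ((v >= 0 ==> ((!(v >= 0)) && 2*m + (1/4)*t < 0)) && ((!(v >= 0)) ==> 2*m + (1/4)*t < 0))) && ((!(v >= 0)) ==> 2*m + (1/4)*t < 0))) && ((!(v >= 0)) ==> 2*m + (1/4)*t < 0)
The weakest precondition is (v >= 0 ==> ((v >= 0 ==> ((v >= 0 ==> ((!(v >= 0)) && 2*m + (1/4)*t < 0)) && ((!(v >= 0)) ==> 2*m + (1/4)*t < 0))) && ((!(v >= 0)) ==> 2*m + (1/4)*t < 0))) && ((!(v >= 0)) ==> 2*m + (1/4)*t < 0).
Check whether (v >= 0 ==> ((v >= 0 ==> ((v >= 0 ==> ((!(v >= 0)) && (1/4)*t < 0)) && ((!(v >= 0)) ==> (1/4)*t < 0))) && ((!(v >= 0)) ==> (1/4)*t < 0))) && ((!(v >= 0)) ==> (1/4)*t < 0) && m == 0 implies it.
Every state satisfying the precondition satisfies the weakest precondition: the implication holds.
Answer: valid


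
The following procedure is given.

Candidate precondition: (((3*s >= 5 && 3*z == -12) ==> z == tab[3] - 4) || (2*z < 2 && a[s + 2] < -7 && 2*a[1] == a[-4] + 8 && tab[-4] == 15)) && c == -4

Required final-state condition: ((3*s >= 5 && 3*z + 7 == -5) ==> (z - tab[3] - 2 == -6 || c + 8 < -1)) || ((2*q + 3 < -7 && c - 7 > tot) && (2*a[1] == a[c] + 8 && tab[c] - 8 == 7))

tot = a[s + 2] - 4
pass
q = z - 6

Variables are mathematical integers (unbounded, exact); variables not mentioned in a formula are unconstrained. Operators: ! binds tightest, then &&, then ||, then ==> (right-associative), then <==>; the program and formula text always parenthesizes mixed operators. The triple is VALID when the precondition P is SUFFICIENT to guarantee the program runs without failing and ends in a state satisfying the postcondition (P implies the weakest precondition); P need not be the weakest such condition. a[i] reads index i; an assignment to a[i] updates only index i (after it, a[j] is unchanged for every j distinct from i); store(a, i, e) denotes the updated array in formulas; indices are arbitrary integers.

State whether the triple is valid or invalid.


Working backward. After the program, the postcondition ((3*s >= 5 && 3*z + 7 == -5) ==> (z - tab[3] - 2 == -6 || c + 8 < -1)) || ((2*q + 3 < -7 && c - 7 > tot) && (2*a[1] == a[c] + 8 && tab[c] - 8 == 7)) must hold; in canonical form it is ((3*s >= 5 && 3*z == -12) ==> (z == tab[3] - 4 || c < -9)) || (2*q < -10 && c > tot + 7 && 2*a[1] == a[c] + 8 && tab[c] == 15).
Before q := z - 6: ((3*s >= 5 && 3*z == -12) ==> (z == tab[3] - 4 || c < -9)) || (2*z < 2 && c > tot + 7 && 2*a[1] == a[c] + 8 && tab[c] == 15)
Before skip: ((3*s >= 5 && 3*z == -12) ==> (z == tab[3] - 4 || c < -9)) || (2*z < 2 && c > tot + 7 && 2*a[1] == a[c] + 8 && tab[c] == 15)
Before tot := a[s + 2] - 4: ((3*s >= 5 && 3*z == -12) ==> (z == tab[3] - 4 || c < -9)) || (2*z < 2 && c > a[s + 2] + 3 && 2*a[1] == a[c] + 8 && tab[c] == 15)
The weakest precondition is ((3*s >= 5 && 3*z == -12) ==> (z == tab[3] - 4 || c < -9)) || (2*z < 2 && c > a[s + 2] + 3 && 2*a[1] == a[c] + 8 && tab[c] == 15).
Check whether (((3*s >= 5 && 3*z == -12) ==> z == tab[3] - 4) || (2*z < 2 && a[s + 2] < -7 && 2*a[1] == a[-4] + 8 && tab[-4] == 15)) && c == -4 implies it.
Every state satisfying the precondition satisfies the weakest precondition: the implication holds.
Answer: valid
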